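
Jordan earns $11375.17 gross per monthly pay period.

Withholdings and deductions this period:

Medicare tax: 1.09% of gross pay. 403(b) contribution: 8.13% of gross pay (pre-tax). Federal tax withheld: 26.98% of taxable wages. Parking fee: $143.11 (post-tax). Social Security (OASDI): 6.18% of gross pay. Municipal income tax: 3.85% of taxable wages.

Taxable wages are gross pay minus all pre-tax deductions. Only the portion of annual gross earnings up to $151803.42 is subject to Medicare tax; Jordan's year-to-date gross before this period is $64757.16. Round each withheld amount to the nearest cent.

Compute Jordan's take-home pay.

$6258.43

403(b) contribution: $11375.17 × 0.0813 = $924.80
Taxable wages = $11375.17 − $924.80 = $10450.37
Federal tax withheld: $10450.37 × 0.2698 = $2819.51
Municipal income tax: $10450.37 × 0.0385 = $402.34
Medicare tax: cap not yet reached, full $11375.17 is subject → $11375.17 × 0.0109 = $123.99
Social Security (OASDI): $11375.17 × 0.0618 = $702.99
Parking fee: $143.11
Total deductions = $924.80 + $2819.51 + $402.34 + $123.99 + $702.99 + $143.11 = $5116.74
Net pay = $11375.17 − $5116.74 = $6258.43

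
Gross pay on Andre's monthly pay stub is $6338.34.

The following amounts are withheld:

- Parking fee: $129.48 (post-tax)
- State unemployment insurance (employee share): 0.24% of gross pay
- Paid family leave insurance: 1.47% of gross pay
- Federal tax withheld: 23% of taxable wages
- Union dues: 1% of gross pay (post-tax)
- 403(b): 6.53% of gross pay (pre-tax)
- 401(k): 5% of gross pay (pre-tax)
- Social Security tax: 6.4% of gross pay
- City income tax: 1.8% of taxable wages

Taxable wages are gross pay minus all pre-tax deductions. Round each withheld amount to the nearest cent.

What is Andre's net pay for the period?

403(b): $6338.34 × 0.0653 = $413.89
401(k): $6338.34 × 0.05 = $316.92
Pre-tax total = $413.89 + $316.92 = $730.81
Taxable wages = $6338.34 − $730.81 = $5607.53
Federal tax withheld: $5607.53 × 0.23 = $1289.73
City income tax: $5607.53 × 0.018 = $100.94
Paid family leave insurance: $6338.34 × 0.0147 = $93.17
Social Security tax: $6338.34 × 0.064 = $405.65
State unemployment insurance (employee share): $6338.34 × 0.0024 = $15.21
Union dues: $6338.34 × 0.01 = $63.38
Parking fee: $129.48
Total deductions = $413.89 + $316.92 + $1289.73 + $100.94 + $93.17 + $405.65 + $15.21 + $63.38 + $129.48 = $2828.37
Net pay = $6338.34 − $2828.37 = $3509.97

$3509.97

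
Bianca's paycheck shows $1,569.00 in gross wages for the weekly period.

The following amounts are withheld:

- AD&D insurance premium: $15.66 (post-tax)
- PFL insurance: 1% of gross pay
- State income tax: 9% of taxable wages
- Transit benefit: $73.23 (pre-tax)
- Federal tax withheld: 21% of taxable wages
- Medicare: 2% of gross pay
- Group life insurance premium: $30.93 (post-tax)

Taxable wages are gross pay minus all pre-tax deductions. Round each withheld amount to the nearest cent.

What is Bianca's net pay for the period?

$953.38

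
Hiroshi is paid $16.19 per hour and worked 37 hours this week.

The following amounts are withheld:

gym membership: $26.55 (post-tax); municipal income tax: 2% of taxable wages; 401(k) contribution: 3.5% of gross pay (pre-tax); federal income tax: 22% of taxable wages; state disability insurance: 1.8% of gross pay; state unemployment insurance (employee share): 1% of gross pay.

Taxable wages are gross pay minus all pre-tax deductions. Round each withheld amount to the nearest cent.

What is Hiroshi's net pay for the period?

$396.01

Gross pay: 37 × $16.19 = $599.03
401(k) contribution: $599.03 × 0.035 = $20.97
Taxable wages = $599.03 − $20.97 = $578.06
Municipal income tax: $578.06 × 0.02 = $11.56
Federal income tax: $578.06 × 0.22 = $127.17
State unemployment insurance (employee share): $599.03 × 0.01 = $5.99
State disability insurance: $599.03 × 0.018 = $10.78
Gym membership: $26.55
Total deductions = $20.97 + $11.56 + $127.17 + $5.99 + $10.78 + $26.55 = $203.02
Net pay = $599.03 − $203.02 = $396.01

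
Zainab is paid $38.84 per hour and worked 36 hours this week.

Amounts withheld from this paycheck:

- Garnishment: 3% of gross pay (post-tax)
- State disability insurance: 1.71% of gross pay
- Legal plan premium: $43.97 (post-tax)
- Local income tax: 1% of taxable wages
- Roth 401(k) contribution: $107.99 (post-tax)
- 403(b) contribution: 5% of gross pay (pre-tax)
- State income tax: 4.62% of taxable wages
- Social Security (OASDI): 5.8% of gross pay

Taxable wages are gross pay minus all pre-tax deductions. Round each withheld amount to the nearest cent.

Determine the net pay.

Gross pay: 36 × $38.84 = $1398.24
403(b) contribution: $1398.24 × 0.05 = $69.91
Taxable wages = $1398.24 − $69.91 = $1328.33
State income tax: $1328.33 × 0.0462 = $61.37
Local income tax: $1328.33 × 0.01 = $13.28
Social Security (OASDI): $1398.24 × 0.058 = $81.10
State disability insurance: $1398.24 × 0.0171 = $23.91
Roth 401(k) contribution: $107.99
Legal plan premium: $43.97
Garnishment: $1398.24 × 0.03 = $41.95
Total deductions = $69.91 + $61.37 + $13.28 + $81.10 + $23.91 + $107.99 + $43.97 + $41.95 = $443.48
Net pay = $1398.24 − $443.48 = $954.76

$954.76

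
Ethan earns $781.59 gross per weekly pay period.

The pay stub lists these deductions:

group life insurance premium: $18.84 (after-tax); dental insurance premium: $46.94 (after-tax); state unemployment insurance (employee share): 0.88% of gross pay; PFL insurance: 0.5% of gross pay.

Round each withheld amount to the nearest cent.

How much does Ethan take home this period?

$705.02

PFL insurance: $781.59 × 0.005 = $3.91
State unemployment insurance (employee share): $781.59 × 0.0088 = $6.88
Group life insurance premium: $18.84
Dental insurance premium: $46.94
Total deductions = $3.91 + $6.88 + $18.84 + $46.94 = $76.57
Net pay = $781.59 − $76.57 = $705.02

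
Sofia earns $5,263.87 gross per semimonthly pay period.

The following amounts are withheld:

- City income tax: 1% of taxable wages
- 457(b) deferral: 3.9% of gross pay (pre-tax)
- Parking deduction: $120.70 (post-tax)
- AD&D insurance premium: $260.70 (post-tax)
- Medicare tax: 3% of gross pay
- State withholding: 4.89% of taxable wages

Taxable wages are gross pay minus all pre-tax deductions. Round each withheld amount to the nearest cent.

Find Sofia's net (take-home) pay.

457(b) deferral: $5,263.87 × 0.039 = $205.29
Taxable wages = $5,263.87 − $205.29 = $5,058.58
City income tax: $5,058.58 × 0.01 = $50.59
State withholding: $5,058.58 × 0.0489 = $247.36
Medicare tax: $5,263.87 × 0.03 = $157.92
Parking deduction: $120.70
AD&D insurance premium: $260.70
Total deductions = $205.29 + $50.59 + $247.36 + $157.92 + $120.70 + $260.70 = $1,042.56
Net pay = $5,263.87 − $1,042.56 = $4,221.31

$4,221.31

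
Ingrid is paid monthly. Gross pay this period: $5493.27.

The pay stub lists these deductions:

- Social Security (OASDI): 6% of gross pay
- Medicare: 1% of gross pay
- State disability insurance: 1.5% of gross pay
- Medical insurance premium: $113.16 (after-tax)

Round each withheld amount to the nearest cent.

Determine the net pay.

$4913.18

Medicare: $5493.27 × 0.01 = $54.93
Social Security (OASDI): $5493.27 × 0.06 = $329.60
State disability insurance: $5493.27 × 0.015 = $82.40
Medical insurance premium: $113.16
Total deductions = $54.93 + $329.60 + $82.40 + $113.16 = $580.09
Net pay = $5493.27 − $580.09 = $4913.18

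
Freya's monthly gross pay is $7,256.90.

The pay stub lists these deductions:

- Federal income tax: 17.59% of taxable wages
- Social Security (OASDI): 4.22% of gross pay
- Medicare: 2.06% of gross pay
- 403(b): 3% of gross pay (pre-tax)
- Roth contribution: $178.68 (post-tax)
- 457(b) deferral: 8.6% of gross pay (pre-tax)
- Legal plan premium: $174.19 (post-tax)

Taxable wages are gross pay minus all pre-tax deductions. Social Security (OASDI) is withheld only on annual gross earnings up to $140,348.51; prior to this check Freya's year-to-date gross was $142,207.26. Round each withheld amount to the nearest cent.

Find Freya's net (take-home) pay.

$4,784.32

403(b): $7,256.90 × 0.03 = $217.71
457(b) deferral: $7,256.90 × 0.086 = $624.09
Pre-tax total = $217.71 + $624.09 = $841.80
Taxable wages = $7,256.90 − $841.80 = $6,415.10
Federal income tax: $6,415.10 × 0.1759 = $1,128.42
Social Security (OASDI): annual cap $140,348.51 already reached (YTD $142,207.26), so $0.00
Medicare: $7,256.90 × 0.0206 = $149.49
Legal plan premium: $174.19
Roth contribution: $178.68
Total deductions = $217.71 + $624.09 + $1,128.42 + $0.00 + $149.49 + $174.19 + $178.68 = $2,472.58
Net pay = $7,256.90 − $2,472.58 = $4,784.32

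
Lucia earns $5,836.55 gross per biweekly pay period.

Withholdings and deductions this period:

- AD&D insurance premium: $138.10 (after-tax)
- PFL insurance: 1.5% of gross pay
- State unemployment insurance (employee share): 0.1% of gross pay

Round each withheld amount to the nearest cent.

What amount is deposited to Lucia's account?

$5,605.06

State unemployment insurance (employee share): $5,836.55 × 0.001 = $5.84
PFL insurance: $5,836.55 × 0.015 = $87.55
AD&D insurance premium: $138.10
Total deductions = $5.84 + $87.55 + $138.10 = $231.49
Net pay = $5,836.55 − $231.49 = $5,605.06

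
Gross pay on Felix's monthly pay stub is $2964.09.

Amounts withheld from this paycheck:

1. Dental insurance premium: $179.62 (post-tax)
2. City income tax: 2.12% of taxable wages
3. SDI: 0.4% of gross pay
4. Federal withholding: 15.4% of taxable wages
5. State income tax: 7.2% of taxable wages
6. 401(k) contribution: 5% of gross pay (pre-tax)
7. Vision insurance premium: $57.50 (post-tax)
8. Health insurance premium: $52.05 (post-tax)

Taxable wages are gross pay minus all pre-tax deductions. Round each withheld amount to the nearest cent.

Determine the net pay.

$1818.77

401(k) contribution: $2964.09 × 0.05 = $148.20
Taxable wages = $2964.09 − $148.20 = $2815.89
State income tax: $2815.89 × 0.072 = $202.74
City income tax: $2815.89 × 0.0212 = $59.70
Federal withholding: $2815.89 × 0.154 = $433.65
SDI: $2964.09 × 0.004 = $11.86
Health insurance premium: $52.05
Vision insurance premium: $57.50
Dental insurance premium: $179.62
Total deductions = $148.20 + $202.74 + $59.70 + $433.65 + $11.86 + $52.05 + $57.50 + $179.62 = $1145.32
Net pay = $2964.09 − $1145.32 = $1818.77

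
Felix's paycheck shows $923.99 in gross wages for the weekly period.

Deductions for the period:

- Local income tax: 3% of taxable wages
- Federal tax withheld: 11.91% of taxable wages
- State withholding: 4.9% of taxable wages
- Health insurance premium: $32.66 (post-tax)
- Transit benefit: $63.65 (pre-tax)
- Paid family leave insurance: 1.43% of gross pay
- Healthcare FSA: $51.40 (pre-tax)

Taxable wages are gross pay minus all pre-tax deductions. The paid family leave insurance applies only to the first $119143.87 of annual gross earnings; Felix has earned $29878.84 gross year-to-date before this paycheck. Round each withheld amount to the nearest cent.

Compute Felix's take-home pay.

Healthcare FSA: $51.40
Transit benefit: $63.65
Pre-tax total = $51.40 + $63.65 = $115.05
Taxable wages = $923.99 − $115.05 = $808.94
Federal tax withheld: $808.94 × 0.1191 = $96.34
State withholding: $808.94 × 0.049 = $39.64
Local income tax: $808.94 × 0.03 = $24.27
Paid family leave insurance: cap not yet reached, full $923.99 is subject → $923.99 × 0.0143 = $13.21
Health insurance premium: $32.66
Total deductions = $51.40 + $63.65 + $96.34 + $39.64 + $24.27 + $13.21 + $32.66 = $321.17
Net pay = $923.99 − $321.17 = $602.82

$602.82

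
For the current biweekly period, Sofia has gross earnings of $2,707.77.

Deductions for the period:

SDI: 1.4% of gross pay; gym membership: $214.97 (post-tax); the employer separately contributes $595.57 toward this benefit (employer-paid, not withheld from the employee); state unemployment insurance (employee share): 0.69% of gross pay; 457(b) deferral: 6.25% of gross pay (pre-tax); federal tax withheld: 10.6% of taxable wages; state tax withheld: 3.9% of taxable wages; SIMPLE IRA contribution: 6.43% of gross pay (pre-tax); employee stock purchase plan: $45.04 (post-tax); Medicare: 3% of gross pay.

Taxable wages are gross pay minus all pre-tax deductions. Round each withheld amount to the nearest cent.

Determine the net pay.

457(b) deferral: $2,707.77 × 0.0625 = $169.24
SIMPLE IRA contribution: $2,707.77 × 0.0643 = $174.11
Pre-tax total = $169.24 + $174.11 = $343.35
Taxable wages = $2,707.77 − $343.35 = $2,364.42
State tax withheld: $2,364.42 × 0.039 = $92.21
Federal tax withheld: $2,364.42 × 0.106 = $250.63
State unemployment insurance (employee share): $2,707.77 × 0.0069 = $18.68
Medicare: $2,707.77 × 0.03 = $81.23
SDI: $2,707.77 × 0.014 = $37.91
Employee stock purchase plan: $45.04
Gym membership: $214.97
(Employer's $595.57 toward gym membership is not withheld from the employee.)
Total deductions = $169.24 + $174.11 + $92.21 + $250.63 + $18.68 + $81.23 + $37.91 + $45.04 + $214.97 = $1,084.02
Net pay = $2,707.77 − $1,084.02 = $1,623.75

$1,623.75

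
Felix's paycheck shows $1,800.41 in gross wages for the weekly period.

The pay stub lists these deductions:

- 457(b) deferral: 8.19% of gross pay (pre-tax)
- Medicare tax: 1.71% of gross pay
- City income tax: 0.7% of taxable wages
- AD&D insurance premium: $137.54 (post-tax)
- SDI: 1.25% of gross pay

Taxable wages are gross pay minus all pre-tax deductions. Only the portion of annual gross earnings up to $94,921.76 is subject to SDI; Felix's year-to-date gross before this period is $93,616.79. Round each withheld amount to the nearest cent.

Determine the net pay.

$1,456.75

457(b) deferral: $1,800.41 × 0.0819 = $147.45
Taxable wages = $1,800.41 − $147.45 = $1,652.96
City income tax: $1,652.96 × 0.007 = $11.57
Medicare tax: $1,800.41 × 0.0171 = $30.79
SDI: only $94,921.76 − $93,616.79 = $1,304.97 of this check is subject → $1,304.97 × 0.0125 = $16.31
AD&D insurance premium: $137.54
Total deductions = $147.45 + $11.57 + $30.79 + $16.31 + $137.54 = $343.66
Net pay = $1,800.41 − $343.66 = $1,456.75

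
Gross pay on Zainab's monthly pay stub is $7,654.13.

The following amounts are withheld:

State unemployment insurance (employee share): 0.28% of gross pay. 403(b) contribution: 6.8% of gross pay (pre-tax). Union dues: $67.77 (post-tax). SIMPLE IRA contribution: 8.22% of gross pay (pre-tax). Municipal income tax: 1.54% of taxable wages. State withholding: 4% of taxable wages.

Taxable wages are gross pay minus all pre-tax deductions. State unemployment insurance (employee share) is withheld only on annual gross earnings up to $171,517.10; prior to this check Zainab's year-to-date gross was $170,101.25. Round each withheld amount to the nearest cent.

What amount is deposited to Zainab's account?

$6,072.40

SIMPLE IRA contribution: $7,654.13 × 0.0822 = $629.17
403(b) contribution: $7,654.13 × 0.068 = $520.48
Pre-tax total = $629.17 + $520.48 = $1,149.65
Taxable wages = $7,654.13 − $1,149.65 = $6,504.48
State withholding: $6,504.48 × 0.04 = $260.18
Municipal income tax: $6,504.48 × 0.0154 = $100.17
State unemployment insurance (employee share): only $171,517.10 − $170,101.25 = $1,415.85 of this check is subject → $1,415.85 × 0.0028 = $3.96
Union dues: $67.77
Total deductions = $629.17 + $520.48 + $260.18 + $100.17 + $3.96 + $67.77 = $1,581.73
Net pay = $7,654.13 − $1,581.73 = $6,072.40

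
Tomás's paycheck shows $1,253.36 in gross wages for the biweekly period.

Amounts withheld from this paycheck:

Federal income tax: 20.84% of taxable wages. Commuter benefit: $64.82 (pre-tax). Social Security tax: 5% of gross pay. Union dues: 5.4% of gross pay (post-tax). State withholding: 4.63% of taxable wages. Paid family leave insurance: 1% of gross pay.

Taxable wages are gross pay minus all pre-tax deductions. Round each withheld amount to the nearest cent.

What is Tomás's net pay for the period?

$742.94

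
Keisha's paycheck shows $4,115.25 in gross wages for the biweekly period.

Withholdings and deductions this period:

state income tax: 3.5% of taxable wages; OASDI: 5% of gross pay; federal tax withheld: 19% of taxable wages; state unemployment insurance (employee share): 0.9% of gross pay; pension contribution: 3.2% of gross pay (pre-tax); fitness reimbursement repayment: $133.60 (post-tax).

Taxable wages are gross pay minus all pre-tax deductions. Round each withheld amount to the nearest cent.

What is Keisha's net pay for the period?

$2,710.86

Pension contribution: $4,115.25 × 0.032 = $131.69
Taxable wages = $4,115.25 − $131.69 = $3,983.56
State income tax: $3,983.56 × 0.035 = $139.42
Federal tax withheld: $3,983.56 × 0.19 = $756.88
OASDI: $4,115.25 × 0.05 = $205.76
State unemployment insurance (employee share): $4,115.25 × 0.009 = $37.04
Fitness reimbursement repayment: $133.60
Total deductions = $131.69 + $139.42 + $756.88 + $205.76 + $37.04 + $133.60 = $1,404.39
Net pay = $4,115.25 − $1,404.39 = $2,710.86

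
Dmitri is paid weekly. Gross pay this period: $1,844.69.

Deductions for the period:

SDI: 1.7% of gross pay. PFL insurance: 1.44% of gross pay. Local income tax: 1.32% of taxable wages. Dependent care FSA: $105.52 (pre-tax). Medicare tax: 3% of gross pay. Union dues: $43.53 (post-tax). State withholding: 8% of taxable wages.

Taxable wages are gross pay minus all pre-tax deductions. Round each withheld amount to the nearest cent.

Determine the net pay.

$1,420.29

Dependent care FSA: $105.52
Taxable wages = $1,844.69 − $105.52 = $1,739.17
Local income tax: $1,739.17 × 0.0132 = $22.96
State withholding: $1,739.17 × 0.08 = $139.13
PFL insurance: $1,844.69 × 0.0144 = $26.56
Medicare tax: $1,844.69 × 0.03 = $55.34
SDI: $1,844.69 × 0.017 = $31.36
Union dues: $43.53
Total deductions = $105.52 + $22.96 + $139.13 + $26.56 + $55.34 + $31.36 + $43.53 = $424.40
Net pay = $1,844.69 − $424.40 = $1,420.29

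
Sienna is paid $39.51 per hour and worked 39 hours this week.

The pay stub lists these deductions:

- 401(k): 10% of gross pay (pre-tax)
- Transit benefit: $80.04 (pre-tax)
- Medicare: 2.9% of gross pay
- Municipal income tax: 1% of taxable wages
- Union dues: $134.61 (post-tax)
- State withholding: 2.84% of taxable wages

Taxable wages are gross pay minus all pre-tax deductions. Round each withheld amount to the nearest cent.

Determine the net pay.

Gross pay: 39 × $39.51 = $1,540.89
Transit benefit: $80.04
401(k): $1,540.89 × 0.1 = $154.09
Pre-tax total = $80.04 + $154.09 = $234.13
Taxable wages = $1,540.89 − $234.13 = $1,306.76
Municipal income tax: $1,306.76 × 0.01 = $13.07
State withholding: $1,306.76 × 0.0284 = $37.11
Medicare: $1,540.89 × 0.029 = $44.69
Union dues: $134.61
Total deductions = $80.04 + $154.09 + $13.07 + $37.11 + $44.69 + $134.61 = $463.61
Net pay = $1,540.89 − $463.61 = $1,077.28

$1,077.28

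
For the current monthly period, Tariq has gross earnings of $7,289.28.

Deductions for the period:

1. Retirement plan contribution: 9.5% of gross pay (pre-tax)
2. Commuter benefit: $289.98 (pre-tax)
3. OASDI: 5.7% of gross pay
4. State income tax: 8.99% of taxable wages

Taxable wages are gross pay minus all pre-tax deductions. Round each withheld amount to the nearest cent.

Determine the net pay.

$5,324.35

Retirement plan contribution: $7,289.28 × 0.095 = $692.48
Commuter benefit: $289.98
Pre-tax total = $692.48 + $289.98 = $982.46
Taxable wages = $7,289.28 − $982.46 = $6,306.82
State income tax: $6,306.82 × 0.0899 = $566.98
OASDI: $7,289.28 × 0.057 = $415.49
Total deductions = $692.48 + $289.98 + $566.98 + $415.49 = $1,964.93
Net pay = $7,289.28 − $1,964.93 = $5,324.35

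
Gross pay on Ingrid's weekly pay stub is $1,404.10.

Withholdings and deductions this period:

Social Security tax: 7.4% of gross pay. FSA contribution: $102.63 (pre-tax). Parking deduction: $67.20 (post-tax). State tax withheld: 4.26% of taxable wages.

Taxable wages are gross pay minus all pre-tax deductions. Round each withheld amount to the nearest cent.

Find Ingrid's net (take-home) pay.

FSA contribution: $102.63
Taxable wages = $1,404.10 − $102.63 = $1,301.47
State tax withheld: $1,301.47 × 0.0426 = $55.44
Social Security tax: $1,404.10 × 0.074 = $103.90
Parking deduction: $67.20
Total deductions = $102.63 + $55.44 + $103.90 + $67.20 = $329.17
Net pay = $1,404.10 − $329.17 = $1,074.93

$1,074.93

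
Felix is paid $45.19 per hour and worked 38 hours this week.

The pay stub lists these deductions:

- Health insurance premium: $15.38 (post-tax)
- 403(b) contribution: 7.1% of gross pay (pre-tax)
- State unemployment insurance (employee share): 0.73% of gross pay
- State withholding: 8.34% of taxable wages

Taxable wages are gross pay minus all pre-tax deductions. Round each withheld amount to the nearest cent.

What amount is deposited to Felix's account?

$1,434.33

Gross pay: 38 × $45.19 = $1,717.22
403(b) contribution: $1,717.22 × 0.071 = $121.92
Taxable wages = $1,717.22 − $121.92 = $1,595.30
State withholding: $1,595.30 × 0.0834 = $133.05
State unemployment insurance (employee share): $1,717.22 × 0.0073 = $12.54
Health insurance premium: $15.38
Total deductions = $121.92 + $133.05 + $12.54 + $15.38 = $282.89
Net pay = $1,717.22 − $282.89 = $1,434.33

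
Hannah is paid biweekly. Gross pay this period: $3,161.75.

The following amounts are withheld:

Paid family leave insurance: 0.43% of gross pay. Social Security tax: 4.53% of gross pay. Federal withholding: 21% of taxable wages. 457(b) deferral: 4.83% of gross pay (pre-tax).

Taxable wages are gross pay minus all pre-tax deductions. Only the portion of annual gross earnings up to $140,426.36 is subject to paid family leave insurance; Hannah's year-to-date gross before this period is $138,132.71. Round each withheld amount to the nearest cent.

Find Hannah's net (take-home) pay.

$2,224.05

457(b) deferral: $3,161.75 × 0.0483 = $152.71
Taxable wages = $3,161.75 − $152.71 = $3,009.04
Federal withholding: $3,009.04 × 0.21 = $631.90
Social Security tax: $3,161.75 × 0.0453 = $143.23
Paid family leave insurance: only $140,426.36 − $138,132.71 = $2,293.65 of this check is subject → $2,293.65 × 0.0043 = $9.86
Total deductions = $152.71 + $631.90 + $143.23 + $9.86 = $937.70
Net pay = $3,161.75 − $937.70 = $2,224.05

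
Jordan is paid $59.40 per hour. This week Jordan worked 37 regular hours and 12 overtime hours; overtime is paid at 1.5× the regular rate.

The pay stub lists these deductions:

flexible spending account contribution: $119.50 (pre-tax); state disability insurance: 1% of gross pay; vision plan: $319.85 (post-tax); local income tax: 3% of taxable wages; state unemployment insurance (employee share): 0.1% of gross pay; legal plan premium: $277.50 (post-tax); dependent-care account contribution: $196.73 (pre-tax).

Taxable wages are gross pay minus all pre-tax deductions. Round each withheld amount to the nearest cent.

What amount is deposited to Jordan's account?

Regular pay: 37 × $59.40 = $2,197.80
Overtime pay: 12 × $59.40 × 1.5 = $1,069.20
Gross pay = $2,197.80 + $1,069.20 = $3,267.00
Dependent-care account contribution: $196.73
Flexible spending account contribution: $119.50
Pre-tax total = $196.73 + $119.50 = $316.23
Taxable wages = $3,267.00 − $316.23 = $2,950.77
Local income tax: $2,950.77 × 0.03 = $88.52
State unemployment insurance (employee share): $3,267.00 × 0.001 = $3.27
State disability insurance: $3,267.00 × 0.01 = $32.67
Vision plan: $319.85
Legal plan premium: $277.50
Total deductions = $196.73 + $119.50 + $88.52 + $3.27 + $32.67 + $319.85 + $277.50 = $1,038.04
Net pay = $3,267.00 − $1,038.04 = $2,228.96

$2,228.96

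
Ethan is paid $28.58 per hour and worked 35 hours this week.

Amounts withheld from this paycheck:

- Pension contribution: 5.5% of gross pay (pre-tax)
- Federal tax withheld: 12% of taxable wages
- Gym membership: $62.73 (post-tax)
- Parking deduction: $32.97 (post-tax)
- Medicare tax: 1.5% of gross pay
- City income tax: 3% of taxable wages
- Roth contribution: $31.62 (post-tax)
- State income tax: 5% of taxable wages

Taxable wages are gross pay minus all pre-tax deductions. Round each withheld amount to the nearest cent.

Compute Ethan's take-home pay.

Gross pay: 35 × $28.58 = $1000.30
Pension contribution: $1000.30 × 0.055 = $55.02
Taxable wages = $1000.30 − $55.02 = $945.28
State income tax: $945.28 × 0.05 = $47.26
City income tax: $945.28 × 0.03 = $28.36
Federal tax withheld: $945.28 × 0.12 = $113.43
Medicare tax: $1000.30 × 0.015 = $15.00
Roth contribution: $31.62
Gym membership: $62.73
Parking deduction: $32.97
Total deductions = $55.02 + $47.26 + $28.36 + $113.43 + $15.00 + $31.62 + $62.73 + $32.97 = $386.39
Net pay = $1000.30 − $386.39 = $613.91

$613.91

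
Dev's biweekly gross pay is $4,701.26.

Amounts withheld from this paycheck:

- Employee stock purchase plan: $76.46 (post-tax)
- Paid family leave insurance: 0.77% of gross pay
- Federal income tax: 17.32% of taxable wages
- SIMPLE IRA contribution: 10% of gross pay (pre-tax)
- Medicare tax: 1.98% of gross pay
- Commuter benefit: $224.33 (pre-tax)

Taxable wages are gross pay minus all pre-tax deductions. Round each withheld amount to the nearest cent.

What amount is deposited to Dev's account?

SIMPLE IRA contribution: $4,701.26 × 0.1 = $470.13
Commuter benefit: $224.33
Pre-tax total = $470.13 + $224.33 = $694.46
Taxable wages = $4,701.26 − $694.46 = $4,006.80
Federal income tax: $4,006.80 × 0.1732 = $693.98
Paid family leave insurance: $4,701.26 × 0.0077 = $36.20
Medicare tax: $4,701.26 × 0.0198 = $93.08
Employee stock purchase plan: $76.46
Total deductions = $470.13 + $224.33 + $693.98 + $36.20 + $93.08 + $76.46 = $1,594.18
Net pay = $4,701.26 − $1,594.18 = $3,107.08

$3,107.08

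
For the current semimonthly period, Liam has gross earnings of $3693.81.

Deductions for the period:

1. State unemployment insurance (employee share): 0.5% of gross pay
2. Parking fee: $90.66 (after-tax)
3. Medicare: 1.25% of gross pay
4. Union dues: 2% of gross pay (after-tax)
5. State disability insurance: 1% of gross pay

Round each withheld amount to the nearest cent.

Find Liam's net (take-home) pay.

$3427.69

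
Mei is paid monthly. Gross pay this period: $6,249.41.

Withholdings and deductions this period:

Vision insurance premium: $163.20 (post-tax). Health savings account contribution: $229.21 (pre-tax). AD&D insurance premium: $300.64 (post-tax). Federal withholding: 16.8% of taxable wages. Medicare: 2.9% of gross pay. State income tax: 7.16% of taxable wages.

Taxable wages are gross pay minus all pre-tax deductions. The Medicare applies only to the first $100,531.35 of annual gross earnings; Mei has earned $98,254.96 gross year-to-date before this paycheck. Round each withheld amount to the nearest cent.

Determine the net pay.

Health savings account contribution: $229.21
Taxable wages = $6,249.41 − $229.21 = $6,020.20
State income tax: $6,020.20 × 0.0716 = $431.05
Federal withholding: $6,020.20 × 0.168 = $1,011.39
Medicare: only $100,531.35 − $98,254.96 = $2,276.39 of this check is subject → $2,276.39 × 0.029 = $66.02
Vision insurance premium: $163.20
AD&D insurance premium: $300.64
Total deductions = $229.21 + $431.05 + $1,011.39 + $66.02 + $163.20 + $300.64 = $2,201.51
Net pay = $6,249.41 − $2,201.51 = $4,047.90

$4,047.90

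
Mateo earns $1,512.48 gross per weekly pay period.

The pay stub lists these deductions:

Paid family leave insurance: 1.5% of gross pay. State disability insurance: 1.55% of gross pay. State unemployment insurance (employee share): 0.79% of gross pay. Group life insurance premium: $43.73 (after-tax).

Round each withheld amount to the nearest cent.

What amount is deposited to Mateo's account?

$1,410.67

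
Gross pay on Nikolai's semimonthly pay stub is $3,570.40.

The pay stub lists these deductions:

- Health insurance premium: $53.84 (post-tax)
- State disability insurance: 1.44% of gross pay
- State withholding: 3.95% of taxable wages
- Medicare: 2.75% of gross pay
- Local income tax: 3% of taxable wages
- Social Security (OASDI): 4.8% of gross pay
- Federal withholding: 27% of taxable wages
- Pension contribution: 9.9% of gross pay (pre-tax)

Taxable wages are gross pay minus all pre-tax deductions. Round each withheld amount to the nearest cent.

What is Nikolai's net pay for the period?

Pension contribution: $3,570.40 × 0.099 = $353.47
Taxable wages = $3,570.40 − $353.47 = $3,216.93
State withholding: $3,216.93 × 0.0395 = $127.07
Local income tax: $3,216.93 × 0.03 = $96.51
Federal withholding: $3,216.93 × 0.27 = $868.57
Social Security (OASDI): $3,570.40 × 0.048 = $171.38
State disability insurance: $3,570.40 × 0.0144 = $51.41
Medicare: $3,570.40 × 0.0275 = $98.19
Health insurance premium: $53.84
Total deductions = $353.47 + $127.07 + $96.51 + $868.57 + $171.38 + $51.41 + $98.19 + $53.84 = $1,820.44
Net pay = $3,570.40 − $1,820.44 = $1,749.96

$1,749.96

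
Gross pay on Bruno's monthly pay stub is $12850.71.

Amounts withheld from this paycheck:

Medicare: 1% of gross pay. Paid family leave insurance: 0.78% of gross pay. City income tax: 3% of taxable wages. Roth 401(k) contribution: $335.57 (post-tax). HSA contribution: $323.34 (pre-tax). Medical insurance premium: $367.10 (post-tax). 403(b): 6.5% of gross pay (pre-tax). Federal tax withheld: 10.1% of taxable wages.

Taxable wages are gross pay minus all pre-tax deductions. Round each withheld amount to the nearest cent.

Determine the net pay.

403(b): $12850.71 × 0.065 = $835.30
HSA contribution: $323.34
Pre-tax total = $835.30 + $323.34 = $1158.64
Taxable wages = $12850.71 − $1158.64 = $11692.07
City income tax: $11692.07 × 0.03 = $350.76
Federal tax withheld: $11692.07 × 0.101 = $1180.90
Paid family leave insurance: $12850.71 × 0.0078 = $100.24
Medicare: $12850.71 × 0.01 = $128.51
Medical insurance premium: $367.10
Roth 401(k) contribution: $335.57
Total deductions = $835.30 + $323.34 + $350.76 + $1180.90 + $100.24 + $128.51 + $367.10 + $335.57 = $3621.72
Net pay = $12850.71 − $3621.72 = $9228.99

$9228.99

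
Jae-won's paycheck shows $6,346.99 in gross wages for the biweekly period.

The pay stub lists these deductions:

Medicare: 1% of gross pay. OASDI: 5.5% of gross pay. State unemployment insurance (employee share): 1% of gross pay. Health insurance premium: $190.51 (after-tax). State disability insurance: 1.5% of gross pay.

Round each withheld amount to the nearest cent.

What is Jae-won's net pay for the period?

State unemployment insurance (employee share): $6,346.99 × 0.01 = $63.47
Medicare: $6,346.99 × 0.01 = $63.47
State disability insurance: $6,346.99 × 0.015 = $95.20
OASDI: $6,346.99 × 0.055 = $349.08
Health insurance premium: $190.51
Total deductions = $63.47 + $63.47 + $95.20 + $349.08 + $190.51 = $761.73
Net pay = $6,346.99 − $761.73 = $5,585.26

$5,585.26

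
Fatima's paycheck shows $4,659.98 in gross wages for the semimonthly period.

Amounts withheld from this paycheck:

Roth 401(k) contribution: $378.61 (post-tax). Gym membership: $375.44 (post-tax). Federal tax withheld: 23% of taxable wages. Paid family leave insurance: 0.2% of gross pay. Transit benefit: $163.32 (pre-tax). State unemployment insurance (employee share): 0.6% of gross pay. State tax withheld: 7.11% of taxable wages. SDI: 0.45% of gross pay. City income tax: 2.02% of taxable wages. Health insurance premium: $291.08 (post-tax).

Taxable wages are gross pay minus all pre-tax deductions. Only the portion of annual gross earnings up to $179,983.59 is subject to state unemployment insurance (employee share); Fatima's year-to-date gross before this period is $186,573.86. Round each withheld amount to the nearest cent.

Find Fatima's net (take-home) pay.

Transit benefit: $163.32
Taxable wages = $4,659.98 − $163.32 = $4,496.66
Federal tax withheld: $4,496.66 × 0.23 = $1,034.23
State tax withheld: $4,496.66 × 0.0711 = $319.71
City income tax: $4,496.66 × 0.0202 = $90.83
State unemployment insurance (employee share): annual cap $179,983.59 already reached (YTD $186,573.86), so $0.00
Paid family leave insurance: $4,659.98 × 0.002 = $9.32
SDI: $4,659.98 × 0.0045 = $20.97
Health insurance premium: $291.08
Gym membership: $375.44
Roth 401(k) contribution: $378.61
Total deductions = $163.32 + $1,034.23 + $319.71 + $90.83 + $0.00 + $9.32 + $20.97 + $291.08 + $375.44 + $378.61 = $2,683.51
Net pay = $4,659.98 − $2,683.51 = $1,976.47

$1,976.47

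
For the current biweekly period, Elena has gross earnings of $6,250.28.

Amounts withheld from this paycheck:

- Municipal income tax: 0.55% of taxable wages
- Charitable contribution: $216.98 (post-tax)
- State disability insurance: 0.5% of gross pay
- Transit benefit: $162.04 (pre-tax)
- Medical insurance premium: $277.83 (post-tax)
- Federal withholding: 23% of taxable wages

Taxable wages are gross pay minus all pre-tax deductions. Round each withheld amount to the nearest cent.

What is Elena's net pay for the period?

$4,128.39

Transit benefit: $162.04
Taxable wages = $6,250.28 − $162.04 = $6,088.24
Federal withholding: $6,088.24 × 0.23 = $1,400.30
Municipal income tax: $6,088.24 × 0.0055 = $33.49
State disability insurance: $6,250.28 × 0.005 = $31.25
Medical insurance premium: $277.83
Charitable contribution: $216.98
Total deductions = $162.04 + $1,400.30 + $33.49 + $31.25 + $277.83 + $216.98 = $2,121.89
Net pay = $6,250.28 − $2,121.89 = $4,128.39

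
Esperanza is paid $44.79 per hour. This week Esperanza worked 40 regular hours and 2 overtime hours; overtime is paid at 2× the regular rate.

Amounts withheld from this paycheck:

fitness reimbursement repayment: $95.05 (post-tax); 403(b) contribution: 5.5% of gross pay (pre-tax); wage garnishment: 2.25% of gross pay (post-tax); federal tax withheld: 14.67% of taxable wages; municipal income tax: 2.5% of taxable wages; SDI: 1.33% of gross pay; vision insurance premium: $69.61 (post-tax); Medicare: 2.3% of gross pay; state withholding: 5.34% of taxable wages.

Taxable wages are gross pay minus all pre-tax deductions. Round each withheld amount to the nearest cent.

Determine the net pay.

$1,162.61

Regular pay: 40 × $44.79 = $1,791.60
Overtime pay: 2 × $44.79 × 2 = $179.16
Gross pay = $1,791.60 + $179.16 = $1,970.76
403(b) contribution: $1,970.76 × 0.055 = $108.39
Taxable wages = $1,970.76 − $108.39 = $1,862.37
Municipal income tax: $1,862.37 × 0.025 = $46.56
State withholding: $1,862.37 × 0.0534 = $99.45
Federal tax withheld: $1,862.37 × 0.1467 = $273.21
SDI: $1,970.76 × 0.0133 = $26.21
Medicare: $1,970.76 × 0.023 = $45.33
Wage garnishment: $1,970.76 × 0.0225 = $44.34
Fitness reimbursement repayment: $95.05
Vision insurance premium: $69.61
Total deductions = $108.39 + $46.56 + $99.45 + $273.21 + $26.21 + $45.33 + $44.34 + $95.05 + $69.61 = $808.15
Net pay = $1,970.76 − $808.15 = $1,162.61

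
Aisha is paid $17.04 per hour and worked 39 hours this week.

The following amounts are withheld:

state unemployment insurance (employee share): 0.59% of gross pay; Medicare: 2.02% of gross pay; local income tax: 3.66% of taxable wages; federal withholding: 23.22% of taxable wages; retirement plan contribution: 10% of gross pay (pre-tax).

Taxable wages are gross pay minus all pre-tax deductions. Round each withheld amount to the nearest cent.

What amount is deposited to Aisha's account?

Gross pay: 39 × $17.04 = $664.56
Retirement plan contribution: $664.56 × 0.1 = $66.46
Taxable wages = $664.56 − $66.46 = $598.10
Local income tax: $598.10 × 0.0366 = $21.89
Federal withholding: $598.10 × 0.2322 = $138.88
Medicare: $664.56 × 0.0202 = $13.42
State unemployment insurance (employee share): $664.56 × 0.0059 = $3.92
Total deductions = $66.46 + $21.89 + $138.88 + $13.42 + $3.92 = $244.57
Net pay = $664.56 − $244.57 = $419.99

$419.99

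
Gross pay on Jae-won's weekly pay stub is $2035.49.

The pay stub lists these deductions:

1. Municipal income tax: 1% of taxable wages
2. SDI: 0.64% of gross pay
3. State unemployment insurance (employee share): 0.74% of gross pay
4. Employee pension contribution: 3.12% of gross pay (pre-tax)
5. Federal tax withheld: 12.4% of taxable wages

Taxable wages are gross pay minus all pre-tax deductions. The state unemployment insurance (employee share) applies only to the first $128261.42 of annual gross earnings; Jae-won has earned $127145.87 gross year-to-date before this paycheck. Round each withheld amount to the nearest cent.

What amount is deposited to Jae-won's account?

Employee pension contribution: $2035.49 × 0.0312 = $63.51
Taxable wages = $2035.49 − $63.51 = $1971.98
Federal tax withheld: $1971.98 × 0.124 = $244.53
Municipal income tax: $1971.98 × 0.01 = $19.72
State unemployment insurance (employee share): only $128261.42 − $127145.87 = $1115.55 of this check is subject → $1115.55 × 0.0074 = $8.26
SDI: $2035.49 × 0.0064 = $13.03
Total deductions = $63.51 + $244.53 + $19.72 + $8.26 + $13.03 = $349.05
Net pay = $2035.49 − $349.05 = $1686.44

$1686.44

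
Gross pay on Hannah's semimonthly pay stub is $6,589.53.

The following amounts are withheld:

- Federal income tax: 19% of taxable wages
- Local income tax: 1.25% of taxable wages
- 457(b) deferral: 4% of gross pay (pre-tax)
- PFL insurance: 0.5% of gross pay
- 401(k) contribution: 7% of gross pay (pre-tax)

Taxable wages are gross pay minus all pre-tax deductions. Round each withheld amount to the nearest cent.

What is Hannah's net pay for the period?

$4,644.13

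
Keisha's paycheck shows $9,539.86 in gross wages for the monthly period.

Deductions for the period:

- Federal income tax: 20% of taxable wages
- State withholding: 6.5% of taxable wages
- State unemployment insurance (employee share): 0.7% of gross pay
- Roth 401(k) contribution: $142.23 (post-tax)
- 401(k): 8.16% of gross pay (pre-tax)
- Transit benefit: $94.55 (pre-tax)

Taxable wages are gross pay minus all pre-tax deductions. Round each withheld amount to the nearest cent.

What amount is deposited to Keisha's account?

$6,161.13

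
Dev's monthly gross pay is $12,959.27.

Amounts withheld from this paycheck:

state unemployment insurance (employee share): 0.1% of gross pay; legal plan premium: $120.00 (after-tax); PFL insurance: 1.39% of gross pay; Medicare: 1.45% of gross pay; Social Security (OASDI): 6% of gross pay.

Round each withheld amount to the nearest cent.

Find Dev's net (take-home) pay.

State unemployment insurance (employee share): $12,959.27 × 0.001 = $12.96
PFL insurance: $12,959.27 × 0.0139 = $180.13
Social Security (OASDI): $12,959.27 × 0.06 = $777.56
Medicare: $12,959.27 × 0.0145 = $187.91
Legal plan premium: $120.00
Total deductions = $12.96 + $180.13 + $777.56 + $187.91 + $120.00 = $1,278.56
Net pay = $12,959.27 − $1,278.56 = $11,680.71

$11,680.71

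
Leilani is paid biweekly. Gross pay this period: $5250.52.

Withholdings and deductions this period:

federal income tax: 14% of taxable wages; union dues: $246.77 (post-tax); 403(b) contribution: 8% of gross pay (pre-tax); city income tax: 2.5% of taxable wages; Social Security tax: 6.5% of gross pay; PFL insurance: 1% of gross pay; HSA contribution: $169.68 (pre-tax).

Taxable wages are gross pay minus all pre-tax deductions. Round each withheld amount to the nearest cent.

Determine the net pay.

403(b) contribution: $5250.52 × 0.08 = $420.04
HSA contribution: $169.68
Pre-tax total = $420.04 + $169.68 = $589.72
Taxable wages = $5250.52 − $589.72 = $4660.80
City income tax: $4660.80 × 0.025 = $116.52
Federal income tax: $4660.80 × 0.14 = $652.51
Social Security tax: $5250.52 × 0.065 = $341.28
PFL insurance: $5250.52 × 0.01 = $52.51
Union dues: $246.77
Total deductions = $420.04 + $169.68 + $116.52 + $652.51 + $341.28 + $52.51 + $246.77 = $1999.31
Net pay = $5250.52 − $1999.31 = $3251.21

$3251.21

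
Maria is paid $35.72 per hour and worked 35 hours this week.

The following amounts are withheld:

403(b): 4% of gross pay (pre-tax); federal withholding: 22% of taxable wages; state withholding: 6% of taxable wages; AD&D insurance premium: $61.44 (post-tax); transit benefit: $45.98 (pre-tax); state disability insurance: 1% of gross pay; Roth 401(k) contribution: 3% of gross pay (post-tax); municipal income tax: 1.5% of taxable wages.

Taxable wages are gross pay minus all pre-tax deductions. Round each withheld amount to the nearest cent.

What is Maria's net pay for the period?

$702.27

Gross pay: 35 × $35.72 = $1,250.20
Transit benefit: $45.98
403(b): $1,250.20 × 0.04 = $50.01
Pre-tax total = $45.98 + $50.01 = $95.99
Taxable wages = $1,250.20 − $95.99 = $1,154.21
State withholding: $1,154.21 × 0.06 = $69.25
Municipal income tax: $1,154.21 × 0.015 = $17.31
Federal withholding: $1,154.21 × 0.22 = $253.93
State disability insurance: $1,250.20 × 0.01 = $12.50
AD&D insurance premium: $61.44
Roth 401(k) contribution: $1,250.20 × 0.03 = $37.51
Total deductions = $45.98 + $50.01 + $69.25 + $17.31 + $253.93 + $12.50 + $61.44 + $37.51 = $547.93
Net pay = $1,250.20 − $547.93 = $702.27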